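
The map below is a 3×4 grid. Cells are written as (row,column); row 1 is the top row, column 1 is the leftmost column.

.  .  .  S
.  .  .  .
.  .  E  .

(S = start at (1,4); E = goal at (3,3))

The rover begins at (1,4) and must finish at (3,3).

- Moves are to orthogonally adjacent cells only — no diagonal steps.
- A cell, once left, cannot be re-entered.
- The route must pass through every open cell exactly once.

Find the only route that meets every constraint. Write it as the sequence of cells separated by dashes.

(1,4) - (1,3) - (1,2) - (1,1) - (2,1) - (3,1) - (3,2) - (2,2) - (2,3) - (2,4) - (3,4) - (3,3)

Need to visit all 12 open cells exactly once, starting at (1,4) and ending at (3,3).
Cell (1,1) has only two open neighbours ((2,1) and (1,2)), so the path must pass straight through it: one of those is the cell it's entered from and the other is where it exits.
Route from (1,4): 3× left (reaching (1,1)), 2× down (reaching (3,1)), right to (3,2), up to (2,2), 2× right (reaching (2,4)), down to (3,4), left to (3,3) — 11 moves in all.
Check: all 12 open cells covered.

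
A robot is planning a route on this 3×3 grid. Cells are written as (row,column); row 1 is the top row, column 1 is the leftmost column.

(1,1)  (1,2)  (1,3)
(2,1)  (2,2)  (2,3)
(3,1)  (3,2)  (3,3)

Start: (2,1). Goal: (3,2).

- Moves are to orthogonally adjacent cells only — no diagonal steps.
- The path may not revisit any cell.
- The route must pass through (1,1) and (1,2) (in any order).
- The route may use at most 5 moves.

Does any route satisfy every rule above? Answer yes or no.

One route that works: (2,1) → (1,1) → (1,2) → (2,2) → (3,2).

yes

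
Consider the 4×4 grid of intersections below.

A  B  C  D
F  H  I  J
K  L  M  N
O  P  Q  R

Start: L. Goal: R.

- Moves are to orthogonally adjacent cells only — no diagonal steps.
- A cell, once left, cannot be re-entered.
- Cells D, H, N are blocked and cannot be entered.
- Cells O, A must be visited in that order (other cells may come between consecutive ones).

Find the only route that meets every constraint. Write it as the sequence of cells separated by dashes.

The waypoints must appear in the order O, A, with no cell reused.
Route from L: down to P, left to O, 3× up (reaching A), 2× right (reaching C), 3× down (reaching Q), right to R — 11 moves in all.
Check: order respected (O at step 2, A at step 5).

L - P - O - K - F - A - B - C - I - M - Q - R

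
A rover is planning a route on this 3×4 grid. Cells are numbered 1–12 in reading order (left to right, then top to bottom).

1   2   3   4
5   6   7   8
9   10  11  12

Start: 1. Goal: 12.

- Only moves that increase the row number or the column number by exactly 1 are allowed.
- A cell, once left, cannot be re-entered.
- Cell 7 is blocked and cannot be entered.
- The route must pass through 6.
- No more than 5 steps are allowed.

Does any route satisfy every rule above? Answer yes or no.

yes

One route that works: 1 → 5 → 6 → 10 → 11 → 12.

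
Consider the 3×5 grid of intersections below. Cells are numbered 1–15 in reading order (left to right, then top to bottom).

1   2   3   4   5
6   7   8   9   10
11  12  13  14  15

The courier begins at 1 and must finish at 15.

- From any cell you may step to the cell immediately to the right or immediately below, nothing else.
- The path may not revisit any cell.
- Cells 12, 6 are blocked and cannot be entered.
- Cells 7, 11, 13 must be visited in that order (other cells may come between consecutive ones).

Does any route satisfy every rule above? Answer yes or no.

11 lies to the left of 7, so going from 7 to 11 would need a leftward move — but moves only go right/down, so 7 cannot be visited before 11.

no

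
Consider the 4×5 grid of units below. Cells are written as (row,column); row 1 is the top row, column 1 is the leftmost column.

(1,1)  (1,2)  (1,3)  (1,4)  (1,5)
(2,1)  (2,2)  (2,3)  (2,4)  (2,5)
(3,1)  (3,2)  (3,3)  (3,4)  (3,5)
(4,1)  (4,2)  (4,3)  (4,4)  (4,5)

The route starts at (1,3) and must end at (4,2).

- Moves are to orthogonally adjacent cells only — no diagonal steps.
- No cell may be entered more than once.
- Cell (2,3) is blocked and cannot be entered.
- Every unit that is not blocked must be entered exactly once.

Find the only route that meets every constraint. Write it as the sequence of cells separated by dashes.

(1,3) - (1,4) - (1,5) - (2,5) - (2,4) - (3,4) - (3,5) - (4,5) - (4,4) - (4,3) - (3,3) - (3,2) - (2,2) - (1,2) - (1,1) - (2,1) - (3,1) - (4,1) - (4,2)

Need to visit all 19 open cells exactly once, starting at (1,3) and ending at (4,2).
Cell (4,5) has only two open neighbours ((3,5) and (4,4)), so the path must pass straight through it: one of those is the cell it's entered from and the other is where it exits.
Route from (1,3): 2× right (reaching (1,5)), down to (2,5), left to (2,4), down to (3,4), right to (3,5), down to (4,5), 2× left (reaching (4,3)), up to (3,3), left to (3,2), 2× up (reaching (1,2)), left to (1,1), 3× down (reaching (4,1)), right to (4,2) — 18 moves in all.
Check: all 19 open cells covered.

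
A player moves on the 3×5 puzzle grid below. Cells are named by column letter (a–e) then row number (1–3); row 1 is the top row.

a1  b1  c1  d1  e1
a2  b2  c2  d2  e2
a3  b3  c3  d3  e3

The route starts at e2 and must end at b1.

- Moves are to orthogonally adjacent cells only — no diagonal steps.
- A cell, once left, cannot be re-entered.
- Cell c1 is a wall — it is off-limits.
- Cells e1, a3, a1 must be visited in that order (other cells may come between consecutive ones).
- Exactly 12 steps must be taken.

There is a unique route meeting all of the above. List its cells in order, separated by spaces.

e2 e1 d1 d2 d3 c3 c2 b2 b3 a3 a2 a1 b1

The waypoints must appear in the order e1, a3, a1, with no cell reused.
Route from e2: up 1 to e1, left 1 to d1, down 2 to d3, left 1 to c3, up 1 to c2, left 1 to b2, down 1 to b3, left 1 to a3, up 2 to a1, right 1 to b1 — 12 moves in all.
Check: order respected (e1 at step 1, a3 at step 9, a1 at step 11); 12 moves as required.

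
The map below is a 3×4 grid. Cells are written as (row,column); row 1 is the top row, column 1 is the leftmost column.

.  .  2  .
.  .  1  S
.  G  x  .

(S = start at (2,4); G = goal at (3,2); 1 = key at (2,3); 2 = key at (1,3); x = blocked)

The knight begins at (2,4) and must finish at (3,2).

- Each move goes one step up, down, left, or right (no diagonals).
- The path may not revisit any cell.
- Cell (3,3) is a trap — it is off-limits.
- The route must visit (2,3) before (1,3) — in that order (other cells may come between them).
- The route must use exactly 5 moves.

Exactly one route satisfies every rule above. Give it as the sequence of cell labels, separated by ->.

The waypoints must appear in the order (2,3), (1,3), with no cell reused.
Route from (2,4): left 1 to (2,3), up 1 to (1,3), left 1 to (1,2), down 2 to (3,2) — 5 moves in all.
Check: order respected (1 at step 1, 2 at step 2); 5 moves as required.

(2,4) -> (2,3) -> (1,3) -> (1,2) -> (2,2) -> (3,2)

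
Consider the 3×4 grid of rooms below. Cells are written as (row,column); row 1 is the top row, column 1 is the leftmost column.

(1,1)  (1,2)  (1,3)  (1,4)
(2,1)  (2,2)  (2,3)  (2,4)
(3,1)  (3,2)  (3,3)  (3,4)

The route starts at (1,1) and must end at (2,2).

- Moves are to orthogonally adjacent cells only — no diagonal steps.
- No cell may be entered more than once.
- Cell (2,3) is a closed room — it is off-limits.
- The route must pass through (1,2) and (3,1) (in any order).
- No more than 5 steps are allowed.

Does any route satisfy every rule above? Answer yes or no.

Even ignoring the no-revisit rule, getting from (1,1) to (2,2), taking the cheapest ordering (1,1) → (3,1) → (1,2) → (2,2) needs at least 2 + 3 + 1 = 6 moves (Manhattan distance per leg), which exceeds the 5-move limit.

no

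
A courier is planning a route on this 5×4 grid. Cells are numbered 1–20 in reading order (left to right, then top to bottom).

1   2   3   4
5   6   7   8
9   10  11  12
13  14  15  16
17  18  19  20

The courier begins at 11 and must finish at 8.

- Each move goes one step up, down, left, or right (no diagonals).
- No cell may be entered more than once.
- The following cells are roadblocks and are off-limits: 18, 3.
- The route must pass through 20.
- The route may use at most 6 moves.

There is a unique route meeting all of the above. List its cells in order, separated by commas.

11, 15, 19, 20, 16, 12, 8

The budget equals the shortest possible length, so every move has to be on a shortest route through the required cells.
Route from 11: down 2 to 19, right 1 to 20, up 3 to 8 — 6 moves in all.
Check: all required cells visited; 6 ≤ 6 moves.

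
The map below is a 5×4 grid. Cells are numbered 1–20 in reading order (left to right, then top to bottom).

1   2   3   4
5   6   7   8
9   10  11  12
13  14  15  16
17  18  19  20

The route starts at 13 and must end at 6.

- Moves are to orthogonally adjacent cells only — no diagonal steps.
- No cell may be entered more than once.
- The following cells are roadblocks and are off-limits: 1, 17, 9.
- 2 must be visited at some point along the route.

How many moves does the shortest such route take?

7

Any route passes through 2 somewhere between 13 and 6. Summing Manhattan distances along the two legs (13 → 2 → 6) gives a lower bound of 4 + 1 = 5 moves.
The shortest route satisfying every rule uses 7 moves: 13 → 14 → 10 → 11 → 7 → 3 → 2 → 6.
The bound of 5 isn't tight here; checking systematically, no route of length 5 through 6 satisfies every constraint, so 7 is the minimum.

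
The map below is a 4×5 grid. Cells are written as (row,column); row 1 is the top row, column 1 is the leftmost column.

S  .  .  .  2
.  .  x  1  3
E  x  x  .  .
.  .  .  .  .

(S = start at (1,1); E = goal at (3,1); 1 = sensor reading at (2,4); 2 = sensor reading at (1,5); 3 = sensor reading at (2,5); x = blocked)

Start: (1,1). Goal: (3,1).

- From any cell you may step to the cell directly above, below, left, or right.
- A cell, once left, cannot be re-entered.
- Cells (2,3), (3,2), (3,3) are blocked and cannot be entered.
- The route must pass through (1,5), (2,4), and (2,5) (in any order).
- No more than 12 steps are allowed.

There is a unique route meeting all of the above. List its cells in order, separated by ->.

(1,1) -> (1,2) -> (1,3) -> (1,4) -> (1,5) -> (2,5) -> (2,4) -> (3,4) -> (4,4) -> (4,3) -> (4,2) -> (4,1) -> (3,1)

Any route must reach (1,5), (2,4), and (2,5) and still end at (3,1) within 12 moves, so the order of the required stops is forced.
Route from (1,1): right 4 to (1,5), down 1 to (2,5), left 1 to (2,4), down 2 to (4,4), left 3 to (4,1), up 1 to (3,1) — 12 moves in all.
Check: all required cells visited; 12 ≤ 12 moves.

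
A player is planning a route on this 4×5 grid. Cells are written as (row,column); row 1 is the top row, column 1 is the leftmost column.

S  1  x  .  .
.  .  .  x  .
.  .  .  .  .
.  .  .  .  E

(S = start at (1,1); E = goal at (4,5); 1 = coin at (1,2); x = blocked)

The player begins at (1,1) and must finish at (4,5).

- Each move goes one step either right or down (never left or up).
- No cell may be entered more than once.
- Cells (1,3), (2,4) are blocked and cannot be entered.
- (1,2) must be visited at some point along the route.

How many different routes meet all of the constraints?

A right/down-only route from (1,1) to (4,5) makes exactly 3 down-moves and 4 right-moves in some order.
With no other constraints that would be C(7,3) = 35 routes.
Split at (1,2) and multiply the segment counts (each segment already excludes blocked cells): (1,1)→(1,2): 1; (1,2)→(4,5): 7; product = 7.
That gives 7 routes.

7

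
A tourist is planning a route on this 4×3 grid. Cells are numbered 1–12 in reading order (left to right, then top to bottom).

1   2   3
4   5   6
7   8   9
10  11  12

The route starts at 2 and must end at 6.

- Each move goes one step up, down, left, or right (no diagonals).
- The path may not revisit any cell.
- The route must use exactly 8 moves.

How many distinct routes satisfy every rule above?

Need simple routes of exactly 8 moves from 2 to 6 (Manhattan distance 2, so 3 moves are spent on a detour and 3 undoing it).
Branch systematically from the start, pruning whenever the remaining move budget drops below the Manhattan distance to 6 or differs from it in parity. Grouping the completions by first move — via 5: 4; via 1: 5 (no valid completion starts via 3) — and summing: 4 + 5 = 9.
That gives 9 routes.

9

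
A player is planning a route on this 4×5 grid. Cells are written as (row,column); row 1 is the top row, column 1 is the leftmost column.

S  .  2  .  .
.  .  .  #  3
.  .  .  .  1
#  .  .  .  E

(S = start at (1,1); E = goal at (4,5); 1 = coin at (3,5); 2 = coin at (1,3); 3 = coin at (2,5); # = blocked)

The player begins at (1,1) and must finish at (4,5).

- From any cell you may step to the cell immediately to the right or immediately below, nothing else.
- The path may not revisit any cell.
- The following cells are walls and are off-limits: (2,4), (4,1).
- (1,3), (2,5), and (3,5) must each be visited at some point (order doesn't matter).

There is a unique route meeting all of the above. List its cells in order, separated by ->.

(1,1) -> (1,2) -> (1,3) -> (1,4) -> (1,5) -> (2,5) -> (3,5) -> (4,5)

Moves only go right or down, so the column and row indices never decrease.
Route from (1,1): 4× right (reaching (1,5)), 3× down (reaching (4,5)) — 7 moves in all.
Check: all required cells visited.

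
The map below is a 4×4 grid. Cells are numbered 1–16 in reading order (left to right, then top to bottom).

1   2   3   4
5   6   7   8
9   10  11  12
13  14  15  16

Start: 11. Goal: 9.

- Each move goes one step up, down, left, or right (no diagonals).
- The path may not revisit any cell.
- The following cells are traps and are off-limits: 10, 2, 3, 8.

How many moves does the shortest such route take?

4

The Manhattan distance from 11 to 9 is |3−3| + |3−1| = 2, so at least 2 moves are needed.
That bound ignores the blocked cells. Measuring each leg by the fewest moves that actually steer around them (11→9: 4) raises the lower bound to 4.
A route of 4 moves exists: 11 → 7 → 6 → 5 → 9.
Since 4 matches that lower bound, it is optimal.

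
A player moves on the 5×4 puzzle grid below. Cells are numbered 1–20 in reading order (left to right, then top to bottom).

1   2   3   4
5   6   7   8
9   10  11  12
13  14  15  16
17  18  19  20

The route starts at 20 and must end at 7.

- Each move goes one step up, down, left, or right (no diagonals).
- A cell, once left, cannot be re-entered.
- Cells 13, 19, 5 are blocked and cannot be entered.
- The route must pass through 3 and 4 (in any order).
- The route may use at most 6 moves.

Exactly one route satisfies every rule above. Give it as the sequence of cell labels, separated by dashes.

Any route must reach 3 and 4 and still end at 7 within 6 moves, so the order of the required stops is forced.
Route from 20: 4× up (reaching 4), left to 3, down to 7 — 6 moves in all.
Check: all required cells visited; 6 ≤ 6 moves.

20 - 16 - 12 - 8 - 4 - 3 - 7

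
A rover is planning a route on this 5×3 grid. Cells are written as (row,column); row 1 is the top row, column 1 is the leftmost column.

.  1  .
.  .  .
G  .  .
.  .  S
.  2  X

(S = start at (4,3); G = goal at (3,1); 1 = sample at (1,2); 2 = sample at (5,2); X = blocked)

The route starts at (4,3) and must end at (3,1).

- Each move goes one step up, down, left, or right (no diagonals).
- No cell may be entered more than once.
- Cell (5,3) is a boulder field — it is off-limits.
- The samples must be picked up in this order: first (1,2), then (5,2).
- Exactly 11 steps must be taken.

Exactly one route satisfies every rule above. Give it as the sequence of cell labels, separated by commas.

(4,3), (3,3), (2,3), (1,3), (1,2), (2,2), (3,2), (4,2), (5,2), (5,1), (4,1), (3,1)

The waypoints must appear in the order (1,2), (5,2), with no cell reused.
Route from (4,3): 3× up (reaching (1,3)), left to (1,2), 4× down (reaching (5,2)), left to (5,1), 2× up (reaching (3,1)) — 11 moves in all.
Check: order respected (1 at step 4, 2 at step 8); 11 moves as required.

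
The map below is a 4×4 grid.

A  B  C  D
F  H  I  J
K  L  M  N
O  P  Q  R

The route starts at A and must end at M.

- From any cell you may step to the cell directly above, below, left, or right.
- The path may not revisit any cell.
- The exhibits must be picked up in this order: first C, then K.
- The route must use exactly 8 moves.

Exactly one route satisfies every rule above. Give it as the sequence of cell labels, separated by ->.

The waypoints must appear in the order C, K, with no cell reused.
Route from A: right 2 to C, down 1 to I, left 2 to F, down 1 to K, right 2 to M — 8 moves in all.
Check: order respected (C at step 2, K at step 6); 8 moves as required.

A -> B -> C -> I -> H -> F -> K -> L -> M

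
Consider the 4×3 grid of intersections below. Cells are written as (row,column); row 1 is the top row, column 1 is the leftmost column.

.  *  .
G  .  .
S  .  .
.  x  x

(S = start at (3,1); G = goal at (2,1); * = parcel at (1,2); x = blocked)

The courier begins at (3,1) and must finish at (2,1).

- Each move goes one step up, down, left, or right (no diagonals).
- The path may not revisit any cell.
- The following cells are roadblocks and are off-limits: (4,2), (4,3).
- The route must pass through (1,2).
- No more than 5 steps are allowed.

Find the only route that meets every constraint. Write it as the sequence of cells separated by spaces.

Any route must reach (1,2) and still end at (2,1) within 5 moves, so the order of the required stops is forced.
Route from (3,1): right to (3,2), 2× up (reaching (1,2)), left to (1,1), down to (2,1) — 5 moves in all.
Check: all required cells visited; 5 ≤ 5 moves.

(3,1) (3,2) (2,2) (1,2) (1,1) (2,1)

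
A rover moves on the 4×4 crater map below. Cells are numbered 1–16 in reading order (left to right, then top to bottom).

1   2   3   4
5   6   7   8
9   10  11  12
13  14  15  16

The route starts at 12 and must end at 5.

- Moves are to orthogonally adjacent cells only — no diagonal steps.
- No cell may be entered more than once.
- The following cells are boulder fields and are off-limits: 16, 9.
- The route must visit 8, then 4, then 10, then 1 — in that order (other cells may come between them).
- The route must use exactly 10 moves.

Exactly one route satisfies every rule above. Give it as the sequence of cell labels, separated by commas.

12, 8, 4, 3, 7, 11, 10, 6, 2, 1, 5

The waypoints must appear in the order 8, 4, 10, 1, with no cell reused.
Route from 12: up 2 to 4, left 1 to 3, down 2 to 11, left 1 to 10, up 2 to 2, left 1 to 1, down 1 to 5 — 10 moves in all.
Check: order respected (8 at step 1, 4 at step 2, 10 at step 6, 1 at step 9); 10 moves as required.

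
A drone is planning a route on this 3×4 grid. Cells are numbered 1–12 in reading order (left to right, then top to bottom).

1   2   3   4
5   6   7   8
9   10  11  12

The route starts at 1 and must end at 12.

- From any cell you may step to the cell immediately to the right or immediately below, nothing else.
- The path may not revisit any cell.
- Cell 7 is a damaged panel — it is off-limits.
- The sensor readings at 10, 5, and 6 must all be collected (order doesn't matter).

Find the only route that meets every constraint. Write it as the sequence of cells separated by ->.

Moves only go right or down, so the column and row indices never decrease.
Route from 1: down to 5, right to 6, down to 10, 2× right (reaching 12) — 5 moves in all.
Check: all required cells visited.

1 -> 5 -> 6 -> 10 -> 11 -> 12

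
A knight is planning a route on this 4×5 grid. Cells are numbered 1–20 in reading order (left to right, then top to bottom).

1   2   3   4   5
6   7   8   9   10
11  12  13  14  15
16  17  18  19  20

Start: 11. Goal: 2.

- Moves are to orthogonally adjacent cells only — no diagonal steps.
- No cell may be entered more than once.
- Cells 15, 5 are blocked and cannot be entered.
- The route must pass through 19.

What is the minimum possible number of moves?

9

Any route passes through 19 somewhere between 11 and 2. Summing Manhattan distances along the two legs (11 → 19 → 2) gives a lower bound of 4 + 5 = 9 moves.
A route of 9 moves achieves this: 11 → 16 → 17 → 18 → 19 → 14 → 9 → 4 → 3 → 2.
Since 9 matches the lower bound, it is optimal.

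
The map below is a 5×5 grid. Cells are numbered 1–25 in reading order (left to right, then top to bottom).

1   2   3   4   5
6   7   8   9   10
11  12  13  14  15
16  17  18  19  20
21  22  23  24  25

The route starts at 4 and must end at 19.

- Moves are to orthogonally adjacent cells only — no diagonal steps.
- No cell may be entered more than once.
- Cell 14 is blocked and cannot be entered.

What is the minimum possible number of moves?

The Manhattan distance from 4 to 19 is |1−4| + |4−4| = 3, so at least 3 moves are needed.
That bound ignores the blocked cells. Measuring each leg by the fewest moves that actually steer around them (4→19: 5) raises the lower bound to 5.
A route of 5 moves exists: 4 → 9 → 8 → 13 → 18 → 19.
Since 5 matches that lower bound, it is optimal.

5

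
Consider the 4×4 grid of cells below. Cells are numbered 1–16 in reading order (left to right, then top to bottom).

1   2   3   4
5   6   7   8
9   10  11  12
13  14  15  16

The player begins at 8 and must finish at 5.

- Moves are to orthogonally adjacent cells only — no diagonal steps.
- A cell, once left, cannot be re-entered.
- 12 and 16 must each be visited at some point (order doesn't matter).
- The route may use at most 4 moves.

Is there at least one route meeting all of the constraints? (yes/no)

no

Even ignoring the no-revisit rule, getting from 8 to 5, taking the cheapest ordering 8 → 16 → 12 → 5 needs at least 2 + 1 + 4 = 7 moves (Manhattan distance per leg), which exceeds the 4-move limit.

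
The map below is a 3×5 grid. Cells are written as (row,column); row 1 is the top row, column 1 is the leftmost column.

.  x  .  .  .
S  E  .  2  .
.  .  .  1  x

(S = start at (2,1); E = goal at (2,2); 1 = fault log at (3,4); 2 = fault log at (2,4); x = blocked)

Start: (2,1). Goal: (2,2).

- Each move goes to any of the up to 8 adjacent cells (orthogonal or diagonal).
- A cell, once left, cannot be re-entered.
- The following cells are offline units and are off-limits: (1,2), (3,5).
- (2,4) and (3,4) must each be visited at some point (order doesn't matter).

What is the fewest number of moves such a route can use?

6

Any route passes through (2,4) and (3,4) in some order between (2,1) and (2,2). Summing Chebyshev distances along each leg and taking the cheapest ordering ((2,1) → (3,4) → (2,4) → (2,2)) gives a lower bound of 3 + 1 + 2 = 6 moves.
A route of 6 moves achieves this: (2,1) → (3,2) → (2,3) → (2,4) → (3,4) → (3,3) → (2,2).
Since 6 matches the lower bound, it is optimal.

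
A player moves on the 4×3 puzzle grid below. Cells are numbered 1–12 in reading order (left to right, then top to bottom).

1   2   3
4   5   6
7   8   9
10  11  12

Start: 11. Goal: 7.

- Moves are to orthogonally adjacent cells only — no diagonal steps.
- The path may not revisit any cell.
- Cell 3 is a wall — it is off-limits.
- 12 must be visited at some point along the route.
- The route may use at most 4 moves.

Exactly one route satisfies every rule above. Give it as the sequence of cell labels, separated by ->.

The budget equals the shortest possible length, so every move has to be on a shortest route through the required cells.
Route from 11: right to 12, up to 9, 2× left (reaching 7) — 4 moves in all.
Check: all required cells visited; 4 ≤ 4 moves.

11 -> 12 -> 9 -> 8 -> 7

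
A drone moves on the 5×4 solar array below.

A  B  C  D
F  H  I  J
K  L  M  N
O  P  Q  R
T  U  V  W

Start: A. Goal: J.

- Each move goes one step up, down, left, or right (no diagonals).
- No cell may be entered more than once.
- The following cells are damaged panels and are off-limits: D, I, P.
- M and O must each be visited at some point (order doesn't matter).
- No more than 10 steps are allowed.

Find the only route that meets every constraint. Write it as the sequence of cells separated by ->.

A -> F -> K -> O -> T -> U -> V -> Q -> M -> N -> J

Any route must reach M and O and still end at J within 10 moves, so the order of the required stops is forced.
Route from A: down 4 to T, right 2 to V, up 2 to M, right 1 to N, up 1 to J — 10 moves in all.
Check: all required cells visited; 10 ≤ 10 moves.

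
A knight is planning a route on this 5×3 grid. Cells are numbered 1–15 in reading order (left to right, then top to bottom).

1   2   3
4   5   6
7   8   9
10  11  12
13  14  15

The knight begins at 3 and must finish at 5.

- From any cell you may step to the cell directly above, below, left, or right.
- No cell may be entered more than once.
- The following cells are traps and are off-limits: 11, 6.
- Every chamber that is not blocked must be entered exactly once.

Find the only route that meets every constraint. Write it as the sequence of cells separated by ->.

3 -> 2 -> 1 -> 4 -> 7 -> 10 -> 13 -> 14 -> 15 -> 12 -> 9 -> 8 -> 5

Need to visit all 13 open cells exactly once, starting at 3 and ending at 5.
Cell 14 has only two open neighbours (13 and 15), so the path must pass straight through it: one of those is the cell it's entered from and the other is where it exits.
Route from 3: 2× left (reaching 1), 4× down (reaching 13), 2× right (reaching 15), 2× up (reaching 9), left to 8, up to 5 — 12 moves in all.
Check: all 13 open cells covered.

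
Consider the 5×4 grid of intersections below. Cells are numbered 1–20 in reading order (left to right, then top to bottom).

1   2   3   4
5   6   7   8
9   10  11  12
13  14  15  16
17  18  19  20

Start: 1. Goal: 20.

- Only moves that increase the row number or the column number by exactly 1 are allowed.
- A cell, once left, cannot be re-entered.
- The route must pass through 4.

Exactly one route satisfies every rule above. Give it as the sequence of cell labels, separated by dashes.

1 - 2 - 3 - 4 - 8 - 12 - 16 - 20

Moves only go right or down, so the column and row indices never decrease.
Route from 1: right 3 to 4, down 4 to 20 — 7 moves in all.
Check: all required cells visited.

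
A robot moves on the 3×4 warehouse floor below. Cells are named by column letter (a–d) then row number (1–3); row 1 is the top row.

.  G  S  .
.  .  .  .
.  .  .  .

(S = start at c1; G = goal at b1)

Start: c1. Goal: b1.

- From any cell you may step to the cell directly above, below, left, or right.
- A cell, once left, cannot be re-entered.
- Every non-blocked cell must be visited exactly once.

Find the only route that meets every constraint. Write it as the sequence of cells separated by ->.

Need to visit all 12 open cells exactly once, starting at c1 and ending at b1.
Route from c1: right 1 to d1, down 2 to d3, left 1 to c3, up 1 to c2, left 1 to b2, down 1 to b3, left 1 to a3, up 2 to a1, right 1 to b1 — 11 moves in all.
Check: all 12 open cells covered.

c1 -> d1 -> d2 -> d3 -> c3 -> c2 -> b2 -> b3 -> a3 -> a2 -> a1 -> b1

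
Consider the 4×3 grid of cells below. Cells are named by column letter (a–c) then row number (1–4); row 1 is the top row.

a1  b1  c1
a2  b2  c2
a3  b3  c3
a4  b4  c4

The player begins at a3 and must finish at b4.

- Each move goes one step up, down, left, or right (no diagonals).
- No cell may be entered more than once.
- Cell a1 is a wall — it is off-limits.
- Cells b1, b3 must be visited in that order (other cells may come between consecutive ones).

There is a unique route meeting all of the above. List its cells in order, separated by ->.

The waypoints must appear in the order b1, b3, with no cell reused.
Route from a3: up 1 to a2, right 1 to b2, up 1 to b1, right 1 to c1, down 2 to c3, left 1 to b3, down 1 to b4 — 8 moves in all.
Check: order respected (b1 at step 3, b3 at step 7).

a3 -> a2 -> b2 -> b1 -> c1 -> c2 -> c3 -> b3 -> b4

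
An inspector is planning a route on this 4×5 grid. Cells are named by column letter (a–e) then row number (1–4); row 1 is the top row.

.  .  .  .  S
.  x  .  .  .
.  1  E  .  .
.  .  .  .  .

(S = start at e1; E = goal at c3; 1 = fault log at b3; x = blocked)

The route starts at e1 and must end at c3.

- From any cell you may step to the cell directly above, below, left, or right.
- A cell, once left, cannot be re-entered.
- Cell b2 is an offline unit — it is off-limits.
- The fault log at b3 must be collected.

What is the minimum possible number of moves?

8

Any route passes through b3 somewhere between e1 and c3. Summing Manhattan distances along the two legs (e1 → b3 → c3) gives a lower bound of 5 + 1 = 6 moves.
The shortest route satisfying every rule uses 8 moves: e1 → e2 → e3 → e4 → d4 → c4 → b4 → b3 → c3.
The no-revisit rule (legs can't share cells) pushes the minimum above the 6-move bound; an exhaustive check rules out every length from 6 to 7, leaving 8 as the minimum.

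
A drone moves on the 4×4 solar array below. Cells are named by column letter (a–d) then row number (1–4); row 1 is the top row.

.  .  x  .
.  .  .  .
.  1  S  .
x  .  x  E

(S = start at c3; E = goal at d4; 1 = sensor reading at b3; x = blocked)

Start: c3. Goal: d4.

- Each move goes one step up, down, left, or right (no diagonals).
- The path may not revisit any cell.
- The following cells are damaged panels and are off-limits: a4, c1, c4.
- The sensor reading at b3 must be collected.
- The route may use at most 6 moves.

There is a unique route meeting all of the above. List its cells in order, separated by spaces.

The budget equals the shortest possible length, so every move has to be on a shortest route through the required cells.
Route from c3: left 1 to b3, up 1 to b2, right 2 to d2, down 2 to d4 — 6 moves in all.
Check: all required cells visited; 6 ≤ 6 moves.

c3 b3 b2 c2 d2 d3 d4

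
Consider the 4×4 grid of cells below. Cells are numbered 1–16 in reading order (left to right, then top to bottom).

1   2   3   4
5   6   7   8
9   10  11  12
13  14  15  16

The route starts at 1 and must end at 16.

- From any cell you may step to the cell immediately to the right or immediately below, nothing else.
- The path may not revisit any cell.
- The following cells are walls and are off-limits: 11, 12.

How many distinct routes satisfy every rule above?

A right/down-only route from 1 to 16 makes exactly 3 down-moves and 3 right-moves in some order.
With no other constraints that would be C(6,3) = 20 routes.
Subtract routes through each blocked cell (inclusion–exclusion for overlaps): − through 11: 12 − through 12: 10 + through 11&12: 6 → 4.
That gives 4 routes.

4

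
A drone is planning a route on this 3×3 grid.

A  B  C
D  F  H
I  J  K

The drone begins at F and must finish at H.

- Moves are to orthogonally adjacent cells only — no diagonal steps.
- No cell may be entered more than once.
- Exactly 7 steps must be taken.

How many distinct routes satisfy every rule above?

Need simple routes of exactly 7 moves from F to H (Manhattan distance 1, so 3 moves are spent on a detour and 3 undoing it).
Enumerating: F B A D I J K H | F J I D A B C H.
That gives 2 routes.

2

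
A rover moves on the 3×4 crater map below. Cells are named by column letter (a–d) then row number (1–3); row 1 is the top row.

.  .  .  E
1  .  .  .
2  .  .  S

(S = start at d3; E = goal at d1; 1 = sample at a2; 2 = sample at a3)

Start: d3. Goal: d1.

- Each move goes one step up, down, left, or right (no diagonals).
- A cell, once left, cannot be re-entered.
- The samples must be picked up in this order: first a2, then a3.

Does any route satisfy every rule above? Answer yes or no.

no

Ignoring the required order, 12 revisit-free routes from d3 to d1 pass through all of a2 and a3; the waypoint orders that occur are a3 → a2 (12) — never a2 → a3.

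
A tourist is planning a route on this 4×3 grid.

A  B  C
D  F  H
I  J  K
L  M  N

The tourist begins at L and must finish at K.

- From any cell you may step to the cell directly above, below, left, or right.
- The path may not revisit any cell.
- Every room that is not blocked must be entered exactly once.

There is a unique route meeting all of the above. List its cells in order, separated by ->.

L -> I -> D -> A -> B -> C -> H -> F -> J -> M -> N -> K

Need to visit all 12 open cells exactly once, starting at L and ending at K.
Cell N has only two open neighbours (K and M), so the path must pass straight through it: one of those is the cell it's entered from and the other is where it exits.
Route from L: up 3 to A, right 2 to C, down 1 to H, left 1 to F, down 2 to M, right 1 to N, up 1 to K — 11 moves in all.
Check: all 12 open cells covered.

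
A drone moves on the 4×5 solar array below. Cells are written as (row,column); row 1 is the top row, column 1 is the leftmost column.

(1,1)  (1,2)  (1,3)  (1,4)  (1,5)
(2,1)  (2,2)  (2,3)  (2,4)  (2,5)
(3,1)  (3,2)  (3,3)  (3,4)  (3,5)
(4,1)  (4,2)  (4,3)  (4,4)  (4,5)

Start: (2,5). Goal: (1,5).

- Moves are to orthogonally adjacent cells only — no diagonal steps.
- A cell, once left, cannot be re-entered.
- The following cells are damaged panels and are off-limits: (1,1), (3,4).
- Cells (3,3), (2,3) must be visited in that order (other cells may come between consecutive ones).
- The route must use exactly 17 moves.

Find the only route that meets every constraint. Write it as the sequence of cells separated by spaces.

The waypoints must appear in the order (3,3), (2,3), with no cell reused.
Route from (2,5): down 2 to (4,5), left 2 to (4,3), up 1 to (3,3), left 1 to (3,2), down 1 to (4,2), left 1 to (4,1), up 2 to (2,1), right 1 to (2,2), up 1 to (1,2), right 1 to (1,3), down 1 to (2,3), right 1 to (2,4), up 1 to (1,4), right 1 to (1,5) — 17 moves in all.
Check: order respected ((3,3) at step 5, (2,3) at step 14); 17 moves as required.

(2,5) (3,5) (4,5) (4,4) (4,3) (3,3) (3,2) (4,2) (4,1) (3,1) (2,1) (2,2) (1,2) (1,3) (2,3) (2,4) (1,4) (1,5)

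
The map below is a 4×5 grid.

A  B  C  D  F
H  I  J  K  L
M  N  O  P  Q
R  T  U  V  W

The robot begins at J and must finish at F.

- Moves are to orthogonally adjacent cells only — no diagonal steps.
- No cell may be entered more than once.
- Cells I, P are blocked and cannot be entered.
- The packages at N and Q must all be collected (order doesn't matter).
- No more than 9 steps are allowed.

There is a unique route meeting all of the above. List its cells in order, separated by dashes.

J - O - N - T - U - V - W - Q - L - F

The budget equals the shortest possible length, so every move has to be on a shortest route through the required cells.
Route from J: down to O, left to N, down to T, 3× right (reaching W), 3× up (reaching F) — 9 moves in all.
Check: all required cells visited; 9 ≤ 9 moves.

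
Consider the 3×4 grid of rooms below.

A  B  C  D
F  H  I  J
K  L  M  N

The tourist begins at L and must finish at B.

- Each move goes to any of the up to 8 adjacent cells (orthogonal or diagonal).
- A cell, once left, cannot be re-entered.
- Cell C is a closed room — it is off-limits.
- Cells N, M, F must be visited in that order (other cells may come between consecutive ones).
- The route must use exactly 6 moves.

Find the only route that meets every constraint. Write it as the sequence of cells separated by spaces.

The waypoints must appear in the order N, M, F, with no cell reused.
Route from L: up-right 1 to I, down-right 1 to N, left 1 to M, up-left 1 to H, left 1 to F, up-right 1 to B — 6 moves in all.
Check: order respected (N at step 2, M at step 3, F at step 5); 6 moves as required.

L I N M H F B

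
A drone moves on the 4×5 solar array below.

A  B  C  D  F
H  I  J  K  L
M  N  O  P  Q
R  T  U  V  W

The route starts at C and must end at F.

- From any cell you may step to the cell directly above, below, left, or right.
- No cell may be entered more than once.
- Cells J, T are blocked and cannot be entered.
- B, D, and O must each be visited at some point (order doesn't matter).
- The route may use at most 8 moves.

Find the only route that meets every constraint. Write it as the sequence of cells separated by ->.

The budget equals the shortest possible length, so every move has to be on a shortest route through the required cells.
Route from C: left 1 to B, down 2 to N, right 2 to P, up 2 to D, right 1 to F — 8 moves in all.
Check: all required cells visited; 8 ≤ 8 moves.

C -> B -> I -> N -> O -> P -> K -> D -> F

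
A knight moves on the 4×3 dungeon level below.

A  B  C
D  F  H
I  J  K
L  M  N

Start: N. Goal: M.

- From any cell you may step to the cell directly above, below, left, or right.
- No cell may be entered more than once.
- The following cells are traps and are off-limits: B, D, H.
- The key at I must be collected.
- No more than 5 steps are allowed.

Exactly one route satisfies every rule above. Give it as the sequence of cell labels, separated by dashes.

N - K - J - I - L - M

The 5-move cap with required stops at I leaves no slack for detours.
Route from N: up 1 to K, left 2 to I, down 1 to L, right 1 to M — 5 moves in all.
Check: all required cells visited; 5 ≤ 5 moves.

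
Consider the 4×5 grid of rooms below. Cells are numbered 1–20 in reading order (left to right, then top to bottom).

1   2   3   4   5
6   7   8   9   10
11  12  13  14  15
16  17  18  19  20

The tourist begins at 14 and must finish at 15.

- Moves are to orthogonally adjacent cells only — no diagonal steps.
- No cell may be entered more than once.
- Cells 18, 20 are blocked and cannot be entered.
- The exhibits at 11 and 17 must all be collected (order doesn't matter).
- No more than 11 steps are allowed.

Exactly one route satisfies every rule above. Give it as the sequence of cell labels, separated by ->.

14 -> 13 -> 12 -> 17 -> 16 -> 11 -> 6 -> 7 -> 8 -> 9 -> 10 -> 15

Any route must reach 11 and 17 and still end at 15 within 11 moves, so the order of the required stops is forced.
Route from 14: 2× left (reaching 12), down to 17, left to 16, 2× up (reaching 6), 4× right (reaching 10), down to 15 — 11 moves in all.
Check: all required cells visited; 11 ≤ 11 moves.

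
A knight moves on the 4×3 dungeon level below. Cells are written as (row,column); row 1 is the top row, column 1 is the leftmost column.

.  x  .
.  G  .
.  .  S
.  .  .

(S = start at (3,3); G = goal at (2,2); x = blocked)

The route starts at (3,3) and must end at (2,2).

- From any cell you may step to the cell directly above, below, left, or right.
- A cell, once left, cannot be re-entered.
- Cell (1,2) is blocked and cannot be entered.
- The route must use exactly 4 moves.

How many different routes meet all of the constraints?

2

Need simple routes of exactly 4 moves from (3,3) to (2,2) (Manhattan distance 2, so 1 moves are spent on a detour and 1 undoing it).
Enumerating: (3,3) (4,3) (4,2) (3,2) (2,2) | (3,3) (3,2) (3,1) (2,1) (2,2).
That gives 2 routes.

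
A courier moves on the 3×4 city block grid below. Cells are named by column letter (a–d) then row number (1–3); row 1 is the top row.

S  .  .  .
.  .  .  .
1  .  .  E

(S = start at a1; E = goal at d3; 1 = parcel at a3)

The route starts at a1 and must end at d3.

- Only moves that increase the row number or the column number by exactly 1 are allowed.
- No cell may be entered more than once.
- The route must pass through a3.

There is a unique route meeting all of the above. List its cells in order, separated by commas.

a1, a2, a3, b3, c3, d3

Moves only go right or down, so the column and row indices never decrease.
Route from a1: down 2 to a3, right 3 to d3 — 5 moves in all.
Check: all required cells visited.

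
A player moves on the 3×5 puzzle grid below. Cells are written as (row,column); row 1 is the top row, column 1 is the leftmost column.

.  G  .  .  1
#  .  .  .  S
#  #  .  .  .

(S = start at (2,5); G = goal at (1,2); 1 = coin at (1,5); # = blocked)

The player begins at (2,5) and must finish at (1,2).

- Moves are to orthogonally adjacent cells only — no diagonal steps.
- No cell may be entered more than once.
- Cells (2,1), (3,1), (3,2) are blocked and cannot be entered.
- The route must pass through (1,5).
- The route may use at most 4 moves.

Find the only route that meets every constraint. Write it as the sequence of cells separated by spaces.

Any route must reach (1,5) and still end at (1,2) within 4 moves, so the order of the required stops is forced.
Route from (2,5): up 1 to (1,5), left 3 to (1,2) — 4 moves in all.
Check: all required cells visited; 4 ≤ 4 moves.

(2,5) (1,5) (1,4) (1,3) (1,2)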